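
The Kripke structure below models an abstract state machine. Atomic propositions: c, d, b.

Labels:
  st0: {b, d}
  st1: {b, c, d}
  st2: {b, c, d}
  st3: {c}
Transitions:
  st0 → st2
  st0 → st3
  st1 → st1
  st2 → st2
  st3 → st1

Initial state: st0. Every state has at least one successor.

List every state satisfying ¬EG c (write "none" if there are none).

{st0}

States satisfying c: {st1, st2, st3}.
States satisfying EG c: {st1, st2, st3}.
States satisfying ¬EG c: {st0}.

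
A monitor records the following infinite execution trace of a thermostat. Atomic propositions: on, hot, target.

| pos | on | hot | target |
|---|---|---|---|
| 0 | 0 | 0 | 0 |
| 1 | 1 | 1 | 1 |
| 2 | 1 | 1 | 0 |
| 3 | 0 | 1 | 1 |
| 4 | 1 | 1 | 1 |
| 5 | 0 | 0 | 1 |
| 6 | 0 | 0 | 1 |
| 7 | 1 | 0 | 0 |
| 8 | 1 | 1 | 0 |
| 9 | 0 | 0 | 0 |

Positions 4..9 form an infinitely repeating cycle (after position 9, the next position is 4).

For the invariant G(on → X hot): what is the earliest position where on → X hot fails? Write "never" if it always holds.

Check on → X hot at each position in order: 0 ✓, 1 ✓, 2 ✓, 3 ✓.
At position 4 the labels are {hot, on, target} and the next position 5 has {target}, so on → X hot is false there. This is the first violation.

4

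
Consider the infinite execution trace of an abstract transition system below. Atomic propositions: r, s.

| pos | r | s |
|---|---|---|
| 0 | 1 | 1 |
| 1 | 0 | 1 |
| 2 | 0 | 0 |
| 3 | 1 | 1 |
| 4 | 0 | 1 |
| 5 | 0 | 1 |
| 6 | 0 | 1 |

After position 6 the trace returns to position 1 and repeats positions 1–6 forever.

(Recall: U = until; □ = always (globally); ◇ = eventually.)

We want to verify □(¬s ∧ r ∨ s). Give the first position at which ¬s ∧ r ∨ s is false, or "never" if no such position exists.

2

Check ¬s ∧ r ∨ s at each position in order: 0 ✓, 1 ✓.
At position 2 the labels are {}, so ¬s ∧ r ∨ s is false there. This is the first violation.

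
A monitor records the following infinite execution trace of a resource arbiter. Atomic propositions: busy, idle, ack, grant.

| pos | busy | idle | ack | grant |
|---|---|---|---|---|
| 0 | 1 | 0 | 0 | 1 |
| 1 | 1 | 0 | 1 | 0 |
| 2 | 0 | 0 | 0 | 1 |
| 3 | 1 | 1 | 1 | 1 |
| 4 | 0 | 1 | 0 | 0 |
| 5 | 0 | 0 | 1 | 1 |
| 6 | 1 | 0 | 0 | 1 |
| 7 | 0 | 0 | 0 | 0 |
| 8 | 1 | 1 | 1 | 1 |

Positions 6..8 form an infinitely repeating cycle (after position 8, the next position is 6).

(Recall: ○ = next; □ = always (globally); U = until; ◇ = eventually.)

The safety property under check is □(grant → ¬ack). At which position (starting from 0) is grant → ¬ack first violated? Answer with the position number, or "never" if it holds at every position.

Check grant → ¬ack at each position in order: 0 ✓, 1 ✓, 2 ✓.
At position 3 the labels are {ack, busy, grant, idle}, so grant → ¬ack is false there. This is the first violation.

3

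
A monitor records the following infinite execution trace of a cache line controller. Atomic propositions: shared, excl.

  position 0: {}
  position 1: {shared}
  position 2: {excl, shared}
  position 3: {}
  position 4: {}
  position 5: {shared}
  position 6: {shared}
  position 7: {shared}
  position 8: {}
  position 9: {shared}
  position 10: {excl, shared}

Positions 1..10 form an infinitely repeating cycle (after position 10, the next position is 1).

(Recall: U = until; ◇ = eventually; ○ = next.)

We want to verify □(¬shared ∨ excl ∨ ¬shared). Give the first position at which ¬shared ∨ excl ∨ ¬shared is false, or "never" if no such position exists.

1

Check ¬shared ∨ excl ∨ ¬shared at each position in order: 0 ✓.
At position 1 the labels are {shared}, so ¬shared ∨ excl ∨ ¬shared is false there. This is the first violation.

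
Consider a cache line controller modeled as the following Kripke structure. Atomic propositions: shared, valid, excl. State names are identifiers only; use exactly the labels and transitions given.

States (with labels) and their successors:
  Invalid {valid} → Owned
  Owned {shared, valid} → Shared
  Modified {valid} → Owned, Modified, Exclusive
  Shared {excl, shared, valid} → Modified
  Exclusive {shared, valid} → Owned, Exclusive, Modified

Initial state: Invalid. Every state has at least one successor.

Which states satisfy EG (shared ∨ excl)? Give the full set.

States satisfying shared ∨ excl: {Owned, Shared, Exclusive}.
States satisfying EG (shared ∨ excl): {Exclusive}.

{Exclusive}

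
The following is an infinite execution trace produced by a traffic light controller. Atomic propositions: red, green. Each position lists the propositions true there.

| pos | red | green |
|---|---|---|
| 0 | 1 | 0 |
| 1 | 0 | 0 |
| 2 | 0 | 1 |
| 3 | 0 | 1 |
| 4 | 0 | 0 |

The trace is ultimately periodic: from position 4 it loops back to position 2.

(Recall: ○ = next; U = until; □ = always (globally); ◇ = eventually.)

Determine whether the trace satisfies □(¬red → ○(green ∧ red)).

No

¬red → ○(green ∧ red) must hold at every position from 0 onward. It fails at position 1, so □(¬red → ○(green ∧ red)) is false.
Positions where ¬red holds: 1, 2, 3, 4.
Check ○(green ∧ red) at each: 1→fails, 2→fails, 3→fails, 4→fails.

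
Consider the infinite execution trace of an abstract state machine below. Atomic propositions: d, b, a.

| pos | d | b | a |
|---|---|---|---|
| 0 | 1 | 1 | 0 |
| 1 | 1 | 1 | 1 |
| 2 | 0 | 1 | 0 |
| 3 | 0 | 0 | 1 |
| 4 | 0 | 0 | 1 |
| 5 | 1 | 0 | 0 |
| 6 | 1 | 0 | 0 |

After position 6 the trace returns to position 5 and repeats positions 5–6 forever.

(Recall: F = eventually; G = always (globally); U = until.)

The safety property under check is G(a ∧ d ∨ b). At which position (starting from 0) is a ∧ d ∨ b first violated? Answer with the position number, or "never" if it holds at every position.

3

Check a ∧ d ∨ b at each position in order: 0 ✓, 1 ✓, 2 ✓.
At position 3 the labels are {a}, so a ∧ d ∨ b is false there. This is the first violation.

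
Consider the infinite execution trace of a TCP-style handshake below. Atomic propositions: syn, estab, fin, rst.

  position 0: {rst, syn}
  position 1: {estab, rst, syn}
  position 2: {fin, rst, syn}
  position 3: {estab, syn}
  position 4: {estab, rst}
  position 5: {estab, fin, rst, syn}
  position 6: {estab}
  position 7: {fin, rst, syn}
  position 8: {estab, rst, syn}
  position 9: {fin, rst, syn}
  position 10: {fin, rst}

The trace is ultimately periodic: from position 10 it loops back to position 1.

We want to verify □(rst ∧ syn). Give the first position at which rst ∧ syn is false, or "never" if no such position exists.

Check rst ∧ syn at each position in order: 0 ✓, 1 ✓, 2 ✓.
At position 3 the labels are {estab, syn}, so rst ∧ syn is false there. This is the first violation.

3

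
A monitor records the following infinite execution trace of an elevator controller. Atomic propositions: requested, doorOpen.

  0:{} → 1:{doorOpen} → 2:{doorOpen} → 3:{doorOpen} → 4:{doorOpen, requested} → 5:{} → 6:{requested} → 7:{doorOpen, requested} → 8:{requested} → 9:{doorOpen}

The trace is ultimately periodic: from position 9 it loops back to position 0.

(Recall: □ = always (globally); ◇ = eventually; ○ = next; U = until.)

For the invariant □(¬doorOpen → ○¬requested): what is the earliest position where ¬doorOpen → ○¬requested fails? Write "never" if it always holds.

Check ¬doorOpen → ○¬requested at each position in order: 0 ✓, 1 ✓, 2 ✓, 3 ✓, 4 ✓.
At position 5 the labels are {} and the next position 6 has {requested}, so ¬doorOpen → ○¬requested is false there. This is the first violation.

5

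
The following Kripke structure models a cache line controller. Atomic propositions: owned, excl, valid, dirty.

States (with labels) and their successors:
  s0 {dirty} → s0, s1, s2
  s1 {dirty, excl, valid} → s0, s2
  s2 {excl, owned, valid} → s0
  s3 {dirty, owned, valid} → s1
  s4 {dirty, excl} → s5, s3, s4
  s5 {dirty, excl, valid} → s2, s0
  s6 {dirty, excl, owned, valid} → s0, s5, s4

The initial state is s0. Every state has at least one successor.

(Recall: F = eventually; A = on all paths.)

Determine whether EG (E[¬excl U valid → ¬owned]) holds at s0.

States satisfying E[¬excl U valid → ¬owned]: {s0, s1, s3, s4, s5}.
States satisfying EG (E[¬excl U valid → ¬owned]): {s0, s1, s3, s4, s5}.
s0 ∈ Sat(EG (E[¬excl U valid → ¬owned])).

Yes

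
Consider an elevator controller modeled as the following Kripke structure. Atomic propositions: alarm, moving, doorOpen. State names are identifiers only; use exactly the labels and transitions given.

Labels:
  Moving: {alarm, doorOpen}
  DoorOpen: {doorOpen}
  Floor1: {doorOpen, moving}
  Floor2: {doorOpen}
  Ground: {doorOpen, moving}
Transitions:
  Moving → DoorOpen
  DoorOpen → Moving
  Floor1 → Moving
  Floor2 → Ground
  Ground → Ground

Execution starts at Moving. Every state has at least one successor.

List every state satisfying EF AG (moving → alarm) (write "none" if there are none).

{Moving, DoorOpen, Floor1}

States satisfying AG (moving → alarm): {Moving, DoorOpen}.
States satisfying EF AG (moving → alarm): {Moving, DoorOpen, Floor1}.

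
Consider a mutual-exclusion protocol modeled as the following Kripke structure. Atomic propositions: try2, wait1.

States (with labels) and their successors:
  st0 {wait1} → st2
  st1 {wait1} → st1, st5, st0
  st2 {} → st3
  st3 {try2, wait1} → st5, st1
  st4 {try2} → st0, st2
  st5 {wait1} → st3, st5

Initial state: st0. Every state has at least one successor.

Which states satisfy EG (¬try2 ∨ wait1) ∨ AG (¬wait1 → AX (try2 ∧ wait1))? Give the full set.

{st0, st1, st2, st3, st5}

States satisfying ¬try2 ∨ wait1: {st0, st1, st2, st3, st5}.
States satisfying EG (¬try2 ∨ wait1): {st0, st1, st2, st3, st5}.
States satisfying ¬wait1 → AX (try2 ∧ wait1): {st0, st1, st2, st3, st5}.
States satisfying AG (¬wait1 → AX (try2 ∧ wait1)): {st0, st1, st2, st3, st5}.
States satisfying EG (¬try2 ∨ wait1) ∨ AG (¬wait1 → AX (try2 ∧ wait1)): {st0, st1, st2, st3, st5}.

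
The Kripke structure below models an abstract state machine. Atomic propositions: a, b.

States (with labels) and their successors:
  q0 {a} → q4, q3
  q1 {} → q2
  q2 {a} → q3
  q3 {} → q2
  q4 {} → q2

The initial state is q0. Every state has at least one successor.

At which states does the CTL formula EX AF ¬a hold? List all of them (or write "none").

States satisfying AF ¬a: {q0, q1, q2, q3, q4}.
States satisfying EX AF ¬a: {q0, q1, q2, q3, q4}.

{q0, q1, q2, q3, q4}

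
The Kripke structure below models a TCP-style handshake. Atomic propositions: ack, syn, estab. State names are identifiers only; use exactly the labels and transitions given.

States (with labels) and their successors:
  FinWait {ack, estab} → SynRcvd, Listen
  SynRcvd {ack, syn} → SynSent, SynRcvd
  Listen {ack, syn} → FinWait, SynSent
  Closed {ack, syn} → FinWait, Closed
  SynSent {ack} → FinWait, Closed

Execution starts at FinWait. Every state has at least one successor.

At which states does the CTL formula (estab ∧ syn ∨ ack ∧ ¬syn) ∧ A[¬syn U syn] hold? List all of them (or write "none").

States satisfying estab ∧ syn: ∅.
States satisfying ¬syn: {FinWait, SynSent}.
States satisfying ack ∧ ¬syn: {FinWait, SynSent}.
States satisfying estab ∧ syn ∨ ack ∧ ¬syn: {FinWait, SynSent}.
States satisfying syn: {SynRcvd, Listen, Closed}.
States satisfying A[¬syn U syn]: {FinWait, SynRcvd, Listen, Closed, SynSent}.
States satisfying (estab ∧ syn ∨ ack ∧ ¬syn) ∧ A[¬syn U syn]: {FinWait, SynSent}.

{FinWait, SynSent}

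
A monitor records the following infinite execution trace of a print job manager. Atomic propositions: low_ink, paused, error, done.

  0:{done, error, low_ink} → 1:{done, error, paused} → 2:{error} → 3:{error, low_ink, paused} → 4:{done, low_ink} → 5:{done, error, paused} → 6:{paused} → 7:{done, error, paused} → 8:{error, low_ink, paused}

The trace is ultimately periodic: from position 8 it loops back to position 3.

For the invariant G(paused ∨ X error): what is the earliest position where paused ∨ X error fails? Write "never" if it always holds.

never

paused ∨ X error holds at every position 0..8, and those are all the positions the trace ever visits, so the invariant G(paused ∨ X error) is never violated.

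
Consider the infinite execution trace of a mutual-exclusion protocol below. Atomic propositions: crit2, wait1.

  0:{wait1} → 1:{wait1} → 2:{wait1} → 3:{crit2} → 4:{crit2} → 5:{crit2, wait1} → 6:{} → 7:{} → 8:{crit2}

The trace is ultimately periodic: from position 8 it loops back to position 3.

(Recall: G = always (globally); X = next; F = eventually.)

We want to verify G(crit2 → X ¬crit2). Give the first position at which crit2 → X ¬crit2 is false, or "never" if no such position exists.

Check crit2 → X ¬crit2 at each position in order: 0 ✓, 1 ✓, 2 ✓.
At position 3 the labels are {crit2} and the next position 4 has {crit2}, so crit2 → X ¬crit2 is false there. This is the first violation.

3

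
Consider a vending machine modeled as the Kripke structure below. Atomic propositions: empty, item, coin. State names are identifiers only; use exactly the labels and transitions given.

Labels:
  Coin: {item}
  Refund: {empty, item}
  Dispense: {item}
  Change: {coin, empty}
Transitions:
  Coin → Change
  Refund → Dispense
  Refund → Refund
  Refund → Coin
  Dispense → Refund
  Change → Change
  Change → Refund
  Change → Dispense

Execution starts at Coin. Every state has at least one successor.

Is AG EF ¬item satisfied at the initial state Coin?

Holds

States satisfying EF ¬item: {Coin, Refund, Dispense, Change}.
States satisfying AG EF ¬item: {Coin, Refund, Dispense, Change}.
Every state reachable from Coin satisfies EF ¬item.
Coin ∈ Sat(AG EF ¬item).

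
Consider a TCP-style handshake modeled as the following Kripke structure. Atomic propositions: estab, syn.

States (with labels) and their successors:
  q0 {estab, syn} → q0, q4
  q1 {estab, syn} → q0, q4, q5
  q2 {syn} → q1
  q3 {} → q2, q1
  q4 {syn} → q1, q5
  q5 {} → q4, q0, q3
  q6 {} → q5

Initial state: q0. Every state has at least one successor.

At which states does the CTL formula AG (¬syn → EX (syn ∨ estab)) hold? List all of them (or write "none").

States satisfying ¬syn → EX (syn ∨ estab): {q0, q1, q2, q3, q4, q5}.
States satisfying AG (¬syn → EX (syn ∨ estab)): {q0, q1, q2, q3, q4, q5}.

{q0, q1, q2, q3, q4, q5}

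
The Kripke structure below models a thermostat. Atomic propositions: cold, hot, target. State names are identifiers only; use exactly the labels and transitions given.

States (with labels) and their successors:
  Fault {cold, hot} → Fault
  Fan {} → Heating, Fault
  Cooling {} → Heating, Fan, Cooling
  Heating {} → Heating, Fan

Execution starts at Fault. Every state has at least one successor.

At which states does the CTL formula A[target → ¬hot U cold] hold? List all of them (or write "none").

{Fault}

States satisfying target → ¬hot: {Fault, Fan, Cooling, Heating}.
States satisfying cold: {Fault}.
States satisfying A[target → ¬hot U cold]: {Fault}.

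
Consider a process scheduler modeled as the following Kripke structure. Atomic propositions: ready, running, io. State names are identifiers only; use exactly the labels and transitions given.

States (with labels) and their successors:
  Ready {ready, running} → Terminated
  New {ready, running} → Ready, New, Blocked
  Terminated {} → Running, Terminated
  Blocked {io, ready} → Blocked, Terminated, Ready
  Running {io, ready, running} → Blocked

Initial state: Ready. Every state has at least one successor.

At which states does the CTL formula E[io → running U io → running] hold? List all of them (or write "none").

{Ready, New, Terminated, Running}

States satisfying io → running: {Ready, New, Terminated, Running}.
States satisfying E[io → running U io → running]: {Ready, New, Terminated, Running}.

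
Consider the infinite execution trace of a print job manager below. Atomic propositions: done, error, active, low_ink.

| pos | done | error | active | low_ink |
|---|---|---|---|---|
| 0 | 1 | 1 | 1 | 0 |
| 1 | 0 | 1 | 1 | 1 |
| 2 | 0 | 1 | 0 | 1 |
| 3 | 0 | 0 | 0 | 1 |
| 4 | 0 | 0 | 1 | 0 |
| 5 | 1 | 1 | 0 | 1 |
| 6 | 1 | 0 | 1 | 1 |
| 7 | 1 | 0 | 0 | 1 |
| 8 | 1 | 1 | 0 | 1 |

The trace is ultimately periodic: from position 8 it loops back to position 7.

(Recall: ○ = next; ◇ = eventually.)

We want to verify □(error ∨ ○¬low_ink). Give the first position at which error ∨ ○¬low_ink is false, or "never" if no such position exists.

4

Check error ∨ ○¬low_ink at each position in order: 0 ✓, 1 ✓, 2 ✓, 3 ✓.
At position 4 the labels are {active} and the next position 5 has {done, error, low_ink}, so error ∨ ○¬low_ink is false there. This is the first violation.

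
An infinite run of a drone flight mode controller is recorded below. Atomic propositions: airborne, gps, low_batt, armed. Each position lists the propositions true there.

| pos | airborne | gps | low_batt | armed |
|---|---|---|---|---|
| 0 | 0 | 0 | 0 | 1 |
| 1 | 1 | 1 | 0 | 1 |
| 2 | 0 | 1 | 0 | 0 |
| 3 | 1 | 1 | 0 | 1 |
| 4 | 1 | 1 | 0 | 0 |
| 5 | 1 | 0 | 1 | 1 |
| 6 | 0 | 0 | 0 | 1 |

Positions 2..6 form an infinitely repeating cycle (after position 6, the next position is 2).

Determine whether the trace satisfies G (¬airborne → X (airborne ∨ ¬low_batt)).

Yes

¬airborne → X (airborne ∨ ¬low_batt) holds at every position 0..6, and those are all positions ever visited, so G (¬airborne → X (airborne ∨ ¬low_batt)) holds.
Positions where ¬airborne holds: 0, 2, 6.
Check X (airborne ∨ ¬low_batt) at each: 0→ok, 2→ok, 6→ok.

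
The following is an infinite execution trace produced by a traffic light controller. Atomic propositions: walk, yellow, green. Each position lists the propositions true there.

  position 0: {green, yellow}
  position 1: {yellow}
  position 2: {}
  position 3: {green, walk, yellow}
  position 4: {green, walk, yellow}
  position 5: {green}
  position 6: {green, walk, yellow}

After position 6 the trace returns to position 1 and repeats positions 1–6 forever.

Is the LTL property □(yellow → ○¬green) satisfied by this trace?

Does not hold

yellow → ○¬green must hold at every position from 0 onward. It fails at position 3, so □(yellow → ○¬green) is false.
Positions where yellow holds: 0, 1, 3, 4, 6.
Check ○¬green at each: 0→ok, 1→ok, 3→fails, 4→fails, 6→ok.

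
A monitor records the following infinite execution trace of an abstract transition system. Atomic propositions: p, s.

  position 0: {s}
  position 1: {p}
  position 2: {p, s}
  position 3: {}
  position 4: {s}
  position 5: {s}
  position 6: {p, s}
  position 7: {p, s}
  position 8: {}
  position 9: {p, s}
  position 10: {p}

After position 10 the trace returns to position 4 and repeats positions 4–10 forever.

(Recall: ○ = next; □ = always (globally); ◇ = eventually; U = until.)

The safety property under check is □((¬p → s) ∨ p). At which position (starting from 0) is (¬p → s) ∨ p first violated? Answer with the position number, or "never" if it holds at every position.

Check (¬p → s) ∨ p at each position in order: 0 ✓, 1 ✓, 2 ✓.
At position 3 the labels are {}, so (¬p → s) ∨ p is false there. This is the first violation.

3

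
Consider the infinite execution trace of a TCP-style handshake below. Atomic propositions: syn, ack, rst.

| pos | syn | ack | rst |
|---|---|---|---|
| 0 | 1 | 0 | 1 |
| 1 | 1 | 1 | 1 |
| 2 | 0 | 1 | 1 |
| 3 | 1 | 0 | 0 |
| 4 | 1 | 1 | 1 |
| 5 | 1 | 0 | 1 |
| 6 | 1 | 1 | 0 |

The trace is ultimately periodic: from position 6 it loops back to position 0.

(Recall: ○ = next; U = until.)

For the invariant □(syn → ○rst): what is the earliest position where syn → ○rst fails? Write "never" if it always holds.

5

Check syn → ○rst at each position in order: 0 ✓, 1 ✓, 2 ✓, 3 ✓, 4 ✓.
At position 5 the labels are {rst, syn} and the next position 6 has {ack, syn}, so syn → ○rst is false there. This is the first violation.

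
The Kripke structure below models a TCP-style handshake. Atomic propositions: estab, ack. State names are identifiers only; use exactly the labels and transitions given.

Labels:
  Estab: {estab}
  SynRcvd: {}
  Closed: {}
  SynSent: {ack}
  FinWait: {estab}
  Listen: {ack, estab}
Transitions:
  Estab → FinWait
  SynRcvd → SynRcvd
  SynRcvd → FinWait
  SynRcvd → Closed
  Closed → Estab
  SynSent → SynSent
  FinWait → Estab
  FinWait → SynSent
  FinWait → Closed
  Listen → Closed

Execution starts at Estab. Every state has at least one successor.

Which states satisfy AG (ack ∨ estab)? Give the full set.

{SynSent}

States satisfying ack ∨ estab: {Estab, SynSent, FinWait, Listen}.
States satisfying AG (ack ∨ estab): {SynSent}.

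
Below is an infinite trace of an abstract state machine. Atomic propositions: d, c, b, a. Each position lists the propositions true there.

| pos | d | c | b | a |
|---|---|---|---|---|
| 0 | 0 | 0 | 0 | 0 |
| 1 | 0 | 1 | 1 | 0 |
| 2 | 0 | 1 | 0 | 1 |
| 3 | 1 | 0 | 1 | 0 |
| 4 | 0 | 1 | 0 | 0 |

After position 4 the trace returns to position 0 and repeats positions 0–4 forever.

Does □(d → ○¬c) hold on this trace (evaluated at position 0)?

d → ○¬c must hold at every position from 0 onward. It fails at position 3, so □(d → ○¬c) is false.
Positions where d holds: 3.
Check ○¬c at each: 3→fails.

No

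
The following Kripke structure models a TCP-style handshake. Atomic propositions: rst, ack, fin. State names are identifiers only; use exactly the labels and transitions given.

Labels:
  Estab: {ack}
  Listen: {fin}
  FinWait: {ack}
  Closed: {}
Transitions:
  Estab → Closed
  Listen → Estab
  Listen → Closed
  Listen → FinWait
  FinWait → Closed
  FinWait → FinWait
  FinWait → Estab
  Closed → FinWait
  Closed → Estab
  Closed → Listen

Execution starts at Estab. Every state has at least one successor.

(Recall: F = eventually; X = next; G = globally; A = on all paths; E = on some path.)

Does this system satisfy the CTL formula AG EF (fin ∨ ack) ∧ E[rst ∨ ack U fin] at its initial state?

Does not hold

States satisfying EF (fin ∨ ack): {Estab, Listen, FinWait, Closed}.
States satisfying AG EF (fin ∨ ack): {Estab, Listen, FinWait, Closed}.
States satisfying rst ∨ ack: {Estab, FinWait}.
States satisfying fin: {Listen}.
States satisfying E[rst ∨ ack U fin]: {Listen}.
States satisfying AG EF (fin ∨ ack) ∧ E[rst ∨ ack U fin]: {Listen}.
Estab ∉ Sat(AG EF (fin ∨ ack) ∧ E[rst ∨ ack U fin]).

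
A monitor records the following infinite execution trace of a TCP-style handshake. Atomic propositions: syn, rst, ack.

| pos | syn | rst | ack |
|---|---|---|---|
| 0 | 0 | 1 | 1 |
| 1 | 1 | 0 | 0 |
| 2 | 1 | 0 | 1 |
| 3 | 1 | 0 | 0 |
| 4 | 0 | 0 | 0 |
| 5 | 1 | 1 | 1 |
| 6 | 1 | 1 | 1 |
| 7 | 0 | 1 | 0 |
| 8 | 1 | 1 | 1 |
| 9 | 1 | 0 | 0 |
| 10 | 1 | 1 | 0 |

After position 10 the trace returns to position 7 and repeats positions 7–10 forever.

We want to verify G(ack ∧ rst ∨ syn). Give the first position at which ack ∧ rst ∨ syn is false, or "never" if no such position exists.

Check ack ∧ rst ∨ syn at each position in order: 0 ✓, 1 ✓, 2 ✓, 3 ✓.
At position 4 the labels are {}, so ack ∧ rst ∨ syn is false there. This is the first violation.

4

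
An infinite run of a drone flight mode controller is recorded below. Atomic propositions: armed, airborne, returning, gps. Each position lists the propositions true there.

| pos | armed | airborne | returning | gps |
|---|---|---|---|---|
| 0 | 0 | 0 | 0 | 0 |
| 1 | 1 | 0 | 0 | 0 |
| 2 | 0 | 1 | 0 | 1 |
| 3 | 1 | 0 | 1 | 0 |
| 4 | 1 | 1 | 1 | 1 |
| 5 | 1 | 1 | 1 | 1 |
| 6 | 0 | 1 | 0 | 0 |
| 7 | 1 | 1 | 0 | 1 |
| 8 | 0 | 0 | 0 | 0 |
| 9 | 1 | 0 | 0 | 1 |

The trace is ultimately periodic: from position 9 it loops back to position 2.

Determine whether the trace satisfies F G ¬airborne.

G ¬airborne is false at every position 0..9, so it never becomes true and F G ¬airborne fails.

Does not hold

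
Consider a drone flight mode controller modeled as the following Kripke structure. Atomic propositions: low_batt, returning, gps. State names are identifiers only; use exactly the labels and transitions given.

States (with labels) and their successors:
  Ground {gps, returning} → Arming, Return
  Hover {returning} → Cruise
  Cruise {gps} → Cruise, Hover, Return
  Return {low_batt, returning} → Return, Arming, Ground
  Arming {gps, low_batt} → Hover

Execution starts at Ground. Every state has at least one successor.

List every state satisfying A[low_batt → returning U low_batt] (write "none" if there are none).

{Ground, Return, Arming}

States satisfying low_batt → returning: {Ground, Hover, Cruise, Return}.
States satisfying low_batt: {Return, Arming}.
States satisfying A[low_batt → returning U low_batt]: {Ground, Return, Arming}.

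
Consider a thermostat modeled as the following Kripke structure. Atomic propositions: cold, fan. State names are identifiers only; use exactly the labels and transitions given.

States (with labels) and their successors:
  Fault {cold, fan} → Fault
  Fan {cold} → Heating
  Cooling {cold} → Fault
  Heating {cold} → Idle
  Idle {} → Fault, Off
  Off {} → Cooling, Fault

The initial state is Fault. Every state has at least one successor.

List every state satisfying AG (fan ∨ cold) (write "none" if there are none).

States satisfying fan ∨ cold: {Fault, Fan, Cooling, Heating}.
States satisfying AG (fan ∨ cold): {Fault, Cooling}.

{Fault, Cooling}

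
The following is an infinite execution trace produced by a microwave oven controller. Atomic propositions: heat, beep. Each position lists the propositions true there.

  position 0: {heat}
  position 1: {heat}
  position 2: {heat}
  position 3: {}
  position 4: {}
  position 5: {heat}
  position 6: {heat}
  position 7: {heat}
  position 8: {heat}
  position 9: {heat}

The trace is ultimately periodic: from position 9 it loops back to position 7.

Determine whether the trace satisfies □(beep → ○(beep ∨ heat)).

beep → ○(beep ∨ heat) holds at every position 0..9, and those are all positions ever visited, so □(beep → ○(beep ∨ heat)) holds.

Satisfied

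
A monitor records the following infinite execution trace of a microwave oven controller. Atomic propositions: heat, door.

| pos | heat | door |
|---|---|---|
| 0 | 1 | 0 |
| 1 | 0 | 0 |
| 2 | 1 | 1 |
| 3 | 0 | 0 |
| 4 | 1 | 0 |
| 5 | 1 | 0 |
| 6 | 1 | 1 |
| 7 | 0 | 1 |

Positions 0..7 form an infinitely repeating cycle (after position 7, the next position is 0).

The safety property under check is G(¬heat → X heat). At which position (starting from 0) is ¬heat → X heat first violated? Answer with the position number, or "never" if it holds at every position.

never

¬heat → X heat holds at every position 0..7, and those are all the positions the trace ever visits, so the invariant G(¬heat → X heat) is never violated.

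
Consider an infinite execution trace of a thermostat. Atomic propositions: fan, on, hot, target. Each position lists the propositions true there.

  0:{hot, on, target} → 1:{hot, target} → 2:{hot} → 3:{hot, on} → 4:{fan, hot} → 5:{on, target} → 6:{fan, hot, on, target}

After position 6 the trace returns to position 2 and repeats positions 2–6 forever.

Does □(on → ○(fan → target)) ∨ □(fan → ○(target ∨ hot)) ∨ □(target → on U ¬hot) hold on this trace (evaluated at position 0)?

target → on U ¬hot must hold at every position from 0 onward. It fails at position 0, so □(target → on U ¬hot) is false.
Positions where target holds: 0, 1, 5, 6.
Check on U ¬hot at each: 0→fails, 1→fails, 5→ok, 6→fails.
At position 0: □(on → ○(fan → target)) ∨ □(fan → ○(target ∨ hot)) is true; □(target → on U ¬hot) is false; so □(on → ○(fan → target)) ∨ □(fan → ○(target ∨ hot)) ∨ □(target → on U ¬hot) is true.

Holds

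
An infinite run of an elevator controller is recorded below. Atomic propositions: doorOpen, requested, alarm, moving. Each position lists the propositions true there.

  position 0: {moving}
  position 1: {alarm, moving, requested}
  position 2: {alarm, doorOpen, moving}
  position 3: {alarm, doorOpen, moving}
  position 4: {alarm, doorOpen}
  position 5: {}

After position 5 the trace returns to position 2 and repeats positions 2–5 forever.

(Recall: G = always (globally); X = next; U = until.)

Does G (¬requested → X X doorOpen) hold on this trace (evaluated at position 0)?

¬requested → X X doorOpen must hold at every position from 0 onward. It fails at position 3, so G (¬requested → X X doorOpen) is false.
Positions where ¬requested holds: 0, 2, 3, 4, 5.
Check X X doorOpen at each: 0→ok, 2→ok, 3→fails, 4→ok, 5→ok.

No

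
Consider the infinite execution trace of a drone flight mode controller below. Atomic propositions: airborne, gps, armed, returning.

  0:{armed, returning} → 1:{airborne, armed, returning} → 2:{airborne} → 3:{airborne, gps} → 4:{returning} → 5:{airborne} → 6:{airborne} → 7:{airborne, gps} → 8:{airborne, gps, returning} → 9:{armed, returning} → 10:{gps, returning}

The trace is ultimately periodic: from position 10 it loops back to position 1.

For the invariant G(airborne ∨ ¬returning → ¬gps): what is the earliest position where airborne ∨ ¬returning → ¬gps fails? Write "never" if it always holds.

Check airborne ∨ ¬returning → ¬gps at each position in order: 0 ✓, 1 ✓, 2 ✓.
At position 3 the labels are {airborne, gps}, so airborne ∨ ¬returning → ¬gps is false there. This is the first violation.

3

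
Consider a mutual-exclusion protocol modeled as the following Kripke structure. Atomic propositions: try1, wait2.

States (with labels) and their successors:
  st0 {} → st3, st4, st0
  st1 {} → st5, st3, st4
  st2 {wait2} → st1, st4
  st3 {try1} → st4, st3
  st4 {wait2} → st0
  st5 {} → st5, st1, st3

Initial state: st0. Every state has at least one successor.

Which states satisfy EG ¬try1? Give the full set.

{st0, st1, st2, st4, st5}

States satisfying ¬try1: {st0, st1, st2, st4, st5}.
States satisfying EG ¬try1: {st0, st1, st2, st4, st5}.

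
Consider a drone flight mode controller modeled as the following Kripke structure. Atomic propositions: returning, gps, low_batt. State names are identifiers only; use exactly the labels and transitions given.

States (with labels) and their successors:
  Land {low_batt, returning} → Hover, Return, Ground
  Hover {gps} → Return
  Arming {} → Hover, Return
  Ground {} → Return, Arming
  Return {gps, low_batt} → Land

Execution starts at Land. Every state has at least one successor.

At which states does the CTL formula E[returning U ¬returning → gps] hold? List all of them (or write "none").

States satisfying returning: {Land}.
States satisfying ¬returning → gps: {Land, Hover, Return}.
States satisfying E[returning U ¬returning → gps]: {Land, Hover, Return}.

{Land, Hover, Return}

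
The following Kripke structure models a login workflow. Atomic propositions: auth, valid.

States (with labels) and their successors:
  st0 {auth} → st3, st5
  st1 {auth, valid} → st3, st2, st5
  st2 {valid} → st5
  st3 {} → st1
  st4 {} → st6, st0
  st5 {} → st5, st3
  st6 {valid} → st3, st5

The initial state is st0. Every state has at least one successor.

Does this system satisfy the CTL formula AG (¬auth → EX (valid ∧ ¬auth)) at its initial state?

No

States satisfying ¬auth → EX (valid ∧ ¬auth): {st0, st1, st4}.
States satisfying AG (¬auth → EX (valid ∧ ¬auth)): ∅.
st2 is reachable from st0 and violates ¬auth → EX (valid ∧ ¬auth), so AG fails at st0.
st0 ∉ Sat(AG (¬auth → EX (valid ∧ ¬auth))).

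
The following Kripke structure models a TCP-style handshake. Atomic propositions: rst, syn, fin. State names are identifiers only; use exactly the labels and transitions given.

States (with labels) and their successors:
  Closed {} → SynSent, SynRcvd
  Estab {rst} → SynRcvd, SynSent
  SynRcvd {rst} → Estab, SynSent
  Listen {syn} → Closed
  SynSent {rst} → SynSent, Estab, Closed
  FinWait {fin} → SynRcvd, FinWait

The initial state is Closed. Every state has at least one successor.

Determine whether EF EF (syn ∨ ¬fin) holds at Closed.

Satisfied

States satisfying EF (syn ∨ ¬fin): {Closed, Estab, SynRcvd, Listen, SynSent, FinWait}.
States satisfying EF EF (syn ∨ ¬fin): {Closed, Estab, SynRcvd, Listen, SynSent, FinWait}.
Some path from Closed reaches a state where EF (syn ∨ ¬fin) holds.
Closed ∈ Sat(EF EF (syn ∨ ¬fin)).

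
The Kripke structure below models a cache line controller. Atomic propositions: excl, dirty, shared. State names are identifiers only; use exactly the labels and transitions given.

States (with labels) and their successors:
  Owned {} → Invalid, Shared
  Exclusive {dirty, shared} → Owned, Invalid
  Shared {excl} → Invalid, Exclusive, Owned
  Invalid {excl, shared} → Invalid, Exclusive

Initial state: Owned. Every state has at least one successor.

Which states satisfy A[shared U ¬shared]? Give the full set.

States satisfying shared: {Exclusive, Invalid}.
States satisfying ¬shared: {Owned, Shared}.
States satisfying A[shared U ¬shared]: {Owned, Shared}.

{Owned, Shared}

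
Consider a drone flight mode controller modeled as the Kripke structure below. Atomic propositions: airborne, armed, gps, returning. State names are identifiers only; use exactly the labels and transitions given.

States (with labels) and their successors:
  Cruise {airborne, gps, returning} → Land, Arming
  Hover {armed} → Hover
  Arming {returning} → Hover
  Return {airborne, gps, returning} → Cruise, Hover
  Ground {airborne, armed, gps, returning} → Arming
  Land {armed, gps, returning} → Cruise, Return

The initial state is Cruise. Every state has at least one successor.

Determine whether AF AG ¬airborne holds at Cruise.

Violated

States satisfying AG ¬airborne: {Hover, Arming}.
States satisfying AF AG ¬airborne: {Hover, Arming, Ground}.
There is a path from Cruise along which AG ¬airborne never holds.
Cruise ∉ Sat(AF AG ¬airborne).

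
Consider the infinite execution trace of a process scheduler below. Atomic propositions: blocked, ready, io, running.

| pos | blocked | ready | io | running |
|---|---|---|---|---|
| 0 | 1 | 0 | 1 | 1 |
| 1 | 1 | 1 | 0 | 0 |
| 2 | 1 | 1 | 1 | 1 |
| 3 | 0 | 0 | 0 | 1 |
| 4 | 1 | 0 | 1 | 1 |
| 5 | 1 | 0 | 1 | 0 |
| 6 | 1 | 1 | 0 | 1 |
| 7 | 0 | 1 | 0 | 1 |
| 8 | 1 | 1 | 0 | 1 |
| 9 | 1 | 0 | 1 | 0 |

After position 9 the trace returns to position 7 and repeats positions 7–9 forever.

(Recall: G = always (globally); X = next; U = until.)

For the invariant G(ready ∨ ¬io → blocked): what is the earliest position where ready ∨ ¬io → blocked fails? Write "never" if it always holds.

Check ready ∨ ¬io → blocked at each position in order: 0 ✓, 1 ✓, 2 ✓.
At position 3 the labels are {running}, so ready ∨ ¬io → blocked is false there. This is the first violation.

3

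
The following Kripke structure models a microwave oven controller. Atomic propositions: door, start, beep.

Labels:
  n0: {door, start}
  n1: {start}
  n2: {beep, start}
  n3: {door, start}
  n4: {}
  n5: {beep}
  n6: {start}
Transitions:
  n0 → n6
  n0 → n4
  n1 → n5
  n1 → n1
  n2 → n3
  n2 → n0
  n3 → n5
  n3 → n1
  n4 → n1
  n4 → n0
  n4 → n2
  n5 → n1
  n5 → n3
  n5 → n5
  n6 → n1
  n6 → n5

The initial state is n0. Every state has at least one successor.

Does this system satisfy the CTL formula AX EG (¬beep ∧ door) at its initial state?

Does not hold

States satisfying EG (¬beep ∧ door): ∅.
States satisfying AX EG (¬beep ∧ door): ∅.
n0 ∉ Sat(AX EG (¬beep ∧ door)).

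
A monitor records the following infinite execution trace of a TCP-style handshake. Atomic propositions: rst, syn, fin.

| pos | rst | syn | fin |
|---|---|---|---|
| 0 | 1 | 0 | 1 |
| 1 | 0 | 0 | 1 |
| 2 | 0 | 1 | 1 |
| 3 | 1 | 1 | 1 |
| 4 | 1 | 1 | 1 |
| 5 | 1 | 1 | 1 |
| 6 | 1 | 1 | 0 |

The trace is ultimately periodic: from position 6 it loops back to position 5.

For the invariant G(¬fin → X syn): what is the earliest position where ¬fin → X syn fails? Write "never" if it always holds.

never

¬fin → X syn holds at every position 0..6, and those are all the positions the trace ever visits, so the invariant G(¬fin → X syn) is never violated.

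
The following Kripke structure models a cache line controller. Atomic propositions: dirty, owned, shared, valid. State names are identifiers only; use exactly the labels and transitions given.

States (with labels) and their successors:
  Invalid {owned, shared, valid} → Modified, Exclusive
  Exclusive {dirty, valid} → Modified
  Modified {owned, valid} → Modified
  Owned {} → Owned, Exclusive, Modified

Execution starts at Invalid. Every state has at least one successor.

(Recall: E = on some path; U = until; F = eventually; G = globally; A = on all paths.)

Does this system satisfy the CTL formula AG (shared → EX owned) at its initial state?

States satisfying shared → EX owned: {Invalid, Exclusive, Modified, Owned}.
States satisfying AG (shared → EX owned): {Invalid, Exclusive, Modified, Owned}.
Every state reachable from Invalid satisfies shared → EX owned.
Invalid ∈ Sat(AG (shared → EX owned)).

Holds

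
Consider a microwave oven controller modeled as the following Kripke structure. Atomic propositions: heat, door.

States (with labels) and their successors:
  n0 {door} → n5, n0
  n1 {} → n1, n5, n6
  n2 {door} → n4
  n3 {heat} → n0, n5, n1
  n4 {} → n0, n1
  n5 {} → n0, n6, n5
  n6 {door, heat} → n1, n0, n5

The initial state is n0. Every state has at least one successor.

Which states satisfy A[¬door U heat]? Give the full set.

{n3, n6}

States satisfying ¬door: {n1, n3, n4, n5}.
States satisfying heat: {n3, n6}.
States satisfying A[¬door U heat]: {n3, n6}.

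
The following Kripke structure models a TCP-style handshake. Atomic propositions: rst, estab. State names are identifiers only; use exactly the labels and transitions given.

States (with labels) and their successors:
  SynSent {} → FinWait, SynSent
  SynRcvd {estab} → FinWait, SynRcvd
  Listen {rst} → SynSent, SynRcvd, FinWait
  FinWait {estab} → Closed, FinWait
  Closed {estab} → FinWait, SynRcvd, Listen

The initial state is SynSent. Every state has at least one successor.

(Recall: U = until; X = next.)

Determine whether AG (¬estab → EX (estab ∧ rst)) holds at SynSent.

No

States satisfying ¬estab → EX (estab ∧ rst): {SynRcvd, FinWait, Closed}.
States satisfying AG (¬estab → EX (estab ∧ rst)): ∅.
Listen is reachable from SynSent and violates ¬estab → EX (estab ∧ rst), so AG fails at SynSent.
SynSent ∉ Sat(AG (¬estab → EX (estab ∧ rst))).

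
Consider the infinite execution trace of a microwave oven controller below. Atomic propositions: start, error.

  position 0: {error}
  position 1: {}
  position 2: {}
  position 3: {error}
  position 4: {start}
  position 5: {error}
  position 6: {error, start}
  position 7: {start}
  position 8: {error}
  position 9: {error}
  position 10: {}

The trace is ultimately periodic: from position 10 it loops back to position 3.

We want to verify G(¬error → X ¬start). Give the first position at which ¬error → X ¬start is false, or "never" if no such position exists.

never

¬error → X ¬start holds at every position 0..10, and those are all the positions the trace ever visits, so the invariant G(¬error → X ¬start) is never violated.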